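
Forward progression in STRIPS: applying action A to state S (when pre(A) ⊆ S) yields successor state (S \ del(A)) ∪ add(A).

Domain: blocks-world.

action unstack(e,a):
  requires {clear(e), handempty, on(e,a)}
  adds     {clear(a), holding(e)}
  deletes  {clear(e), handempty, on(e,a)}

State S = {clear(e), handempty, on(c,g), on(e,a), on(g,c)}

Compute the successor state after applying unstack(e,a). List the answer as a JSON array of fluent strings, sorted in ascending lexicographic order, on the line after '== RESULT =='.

Progress:
  pre ⊆ S: {clear(e), handempty, on(e,a)} ⊆ S  — applicable
  S \ del = {on(c,g), on(g,c)}
  ∪ add   = {clear(a), holding(e), on(c,g), on(g,c)}

== RESULT ==
["clear(a)", "holding(e)", "on(c,g)", "on(g,c)"]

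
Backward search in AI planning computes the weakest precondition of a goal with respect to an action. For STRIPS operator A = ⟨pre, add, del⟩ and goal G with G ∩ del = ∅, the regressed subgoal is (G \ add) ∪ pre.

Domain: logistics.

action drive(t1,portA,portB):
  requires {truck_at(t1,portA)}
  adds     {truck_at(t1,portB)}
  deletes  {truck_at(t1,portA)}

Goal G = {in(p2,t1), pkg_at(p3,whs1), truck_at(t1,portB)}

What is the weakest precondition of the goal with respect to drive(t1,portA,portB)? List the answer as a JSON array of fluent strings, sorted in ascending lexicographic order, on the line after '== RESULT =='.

Compute (G \ add) ∪ pre:
  G ∩ del = {}  (empty — regression defined)
  G \ add = {in(p2,t1), pkg_at(p3,whs1), truck_at(t1,portB)} \ {truck_at(t1,portB)} = {in(p2,t1), pkg_at(p3,whs1)}
  ∪ pre   = {in(p2,t1), pkg_at(p3,whs1)} ∪ {truck_at(t1,portA)}
          = {in(p2,t1), pkg_at(p3,whs1), truck_at(t1,portA)}

== RESULT ==
["in(p2,t1)", "pkg_at(p3,whs1)", "truck_at(t1,portA)"]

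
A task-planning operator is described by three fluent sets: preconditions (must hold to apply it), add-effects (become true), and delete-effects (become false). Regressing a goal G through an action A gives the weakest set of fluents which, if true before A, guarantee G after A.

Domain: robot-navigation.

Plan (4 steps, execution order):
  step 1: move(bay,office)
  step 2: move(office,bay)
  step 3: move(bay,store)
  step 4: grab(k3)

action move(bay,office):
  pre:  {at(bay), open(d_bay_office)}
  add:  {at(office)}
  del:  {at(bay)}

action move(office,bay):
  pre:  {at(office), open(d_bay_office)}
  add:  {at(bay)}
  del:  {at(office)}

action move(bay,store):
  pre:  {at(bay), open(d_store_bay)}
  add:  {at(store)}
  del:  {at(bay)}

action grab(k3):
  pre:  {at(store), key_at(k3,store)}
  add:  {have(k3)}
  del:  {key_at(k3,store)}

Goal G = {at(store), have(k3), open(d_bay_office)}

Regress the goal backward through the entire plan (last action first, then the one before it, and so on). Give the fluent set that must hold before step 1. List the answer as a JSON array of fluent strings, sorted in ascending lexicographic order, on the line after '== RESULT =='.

Regress step by step:
  through step 4 (grab(k3)): drop {have(k3)}, keep {at(store), open(d_bay_office)}, require {at(store), key_at(k3,store)}
    → {at(store), key_at(k3,store), open(d_bay_office)}
  through step 3 (move(bay,store)): drop {at(store)}, keep {key_at(k3,store), open(d_bay_office)}, require {at(bay), open(d_store_bay)}
    → {at(bay), key_at(k3,store), open(d_bay_office), open(d_store_bay)}
  through step 2 (move(office,bay)): drop {at(bay)}, keep {key_at(k3,store), open(d_bay_office), open(d_store_bay)}, require {at(office), open(d_bay_office)}
    → {at(office), key_at(k3,store), open(d_bay_office), open(d_store_bay)}
  through step 1 (move(bay,office)): drop {at(office)}, keep {key_at(k3,store), open(d_bay_office), open(d_store_bay)}, require {at(bay), open(d_bay_office)}
    → {at(bay), key_at(k3,store), open(d_bay_office), open(d_store_bay)}

== RESULT ==
["at(bay)", "key_at(k3,store)", "open(d_bay_office)", "open(d_store_bay)"]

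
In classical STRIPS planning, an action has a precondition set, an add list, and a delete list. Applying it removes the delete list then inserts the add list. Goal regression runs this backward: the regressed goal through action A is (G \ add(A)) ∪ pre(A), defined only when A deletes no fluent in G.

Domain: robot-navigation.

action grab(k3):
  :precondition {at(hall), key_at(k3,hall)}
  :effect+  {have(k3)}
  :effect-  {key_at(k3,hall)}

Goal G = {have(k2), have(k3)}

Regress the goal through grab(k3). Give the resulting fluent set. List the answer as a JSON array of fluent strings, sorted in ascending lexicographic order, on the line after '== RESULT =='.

Regress:
  G ∩ del = {}  (empty — regression defined)
  G \ add = {have(k2), have(k3)} \ {have(k3)} = {have(k2)}
  ∪ pre   = {have(k2)} ∪ {at(hall), key_at(k3,hall)}
          = {at(hall), have(k2), key_at(k3,hall)}

== RESULT ==
["at(hall)", "have(k2)", "key_at(k3,hall)"]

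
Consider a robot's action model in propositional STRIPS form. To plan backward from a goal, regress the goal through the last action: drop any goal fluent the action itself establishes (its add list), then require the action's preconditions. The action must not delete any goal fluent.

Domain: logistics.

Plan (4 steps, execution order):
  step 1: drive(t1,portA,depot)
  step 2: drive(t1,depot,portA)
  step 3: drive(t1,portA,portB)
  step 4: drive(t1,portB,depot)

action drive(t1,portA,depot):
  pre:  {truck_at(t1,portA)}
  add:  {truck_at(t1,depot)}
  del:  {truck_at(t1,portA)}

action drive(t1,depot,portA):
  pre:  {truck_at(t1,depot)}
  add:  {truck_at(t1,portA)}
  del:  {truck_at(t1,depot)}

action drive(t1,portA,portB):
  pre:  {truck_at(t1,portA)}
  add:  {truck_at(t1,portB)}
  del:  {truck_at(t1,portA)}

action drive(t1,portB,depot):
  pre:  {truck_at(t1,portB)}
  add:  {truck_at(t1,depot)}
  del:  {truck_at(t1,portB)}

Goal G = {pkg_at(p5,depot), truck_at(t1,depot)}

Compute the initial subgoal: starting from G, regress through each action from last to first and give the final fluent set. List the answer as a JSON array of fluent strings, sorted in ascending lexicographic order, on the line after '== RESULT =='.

Regress step by step:
  through step 4 (drive(t1,portB,depot)): drop {truck_at(t1,depot)}, keep {pkg_at(p5,depot)}, require {truck_at(t1,portB)}
    → {pkg_at(p5,depot), truck_at(t1,portB)}
  through step 3 (drive(t1,portA,portB)): drop {truck_at(t1,portB)}, keep {pkg_at(p5,depot)}, require {truck_at(t1,portA)}
    → {pkg_at(p5,depot), truck_at(t1,portA)}
  through step 2 (drive(t1,depot,portA)): drop {truck_at(t1,portA)}, keep {pkg_at(p5,depot)}, require {truck_at(t1,depot)}
    → {pkg_at(p5,depot), truck_at(t1,depot)}
  through step 1 (drive(t1,portA,depot)): drop {truck_at(t1,depot)}, keep {pkg_at(p5,depot)}, require {truck_at(t1,portA)}
    → {pkg_at(p5,depot), truck_at(t1,portA)}

== RESULT ==
["pkg_at(p5,depot)", "truck_at(t1,portA)"]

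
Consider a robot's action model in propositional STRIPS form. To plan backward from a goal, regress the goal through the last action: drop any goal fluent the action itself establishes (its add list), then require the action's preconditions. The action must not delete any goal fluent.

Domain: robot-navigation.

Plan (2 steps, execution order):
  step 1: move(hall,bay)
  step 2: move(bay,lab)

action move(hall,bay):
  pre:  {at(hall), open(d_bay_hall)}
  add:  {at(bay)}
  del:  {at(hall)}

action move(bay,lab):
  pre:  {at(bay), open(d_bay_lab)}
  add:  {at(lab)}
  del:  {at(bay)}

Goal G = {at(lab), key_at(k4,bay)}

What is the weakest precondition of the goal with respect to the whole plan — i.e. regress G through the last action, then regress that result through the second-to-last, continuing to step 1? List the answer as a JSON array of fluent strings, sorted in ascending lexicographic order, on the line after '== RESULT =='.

Regress step by step:
  through step 2 (move(bay,lab)): drop {at(lab)}, keep {key_at(k4,bay)}, require {at(bay), open(d_bay_lab)}
    → {at(bay), key_at(k4,bay), open(d_bay_lab)}
  through step 1 (move(hall,bay)): drop {at(bay)}, keep {key_at(k4,bay), open(d_bay_lab)}, require {at(hall), open(d_bay_hall)}
    → {at(hall), key_at(k4,bay), open(d_bay_hall), open(d_bay_lab)}

== RESULT ==
["at(hall)", "key_at(k4,bay)", "open(d_bay_hall)", "open(d_bay_lab)"]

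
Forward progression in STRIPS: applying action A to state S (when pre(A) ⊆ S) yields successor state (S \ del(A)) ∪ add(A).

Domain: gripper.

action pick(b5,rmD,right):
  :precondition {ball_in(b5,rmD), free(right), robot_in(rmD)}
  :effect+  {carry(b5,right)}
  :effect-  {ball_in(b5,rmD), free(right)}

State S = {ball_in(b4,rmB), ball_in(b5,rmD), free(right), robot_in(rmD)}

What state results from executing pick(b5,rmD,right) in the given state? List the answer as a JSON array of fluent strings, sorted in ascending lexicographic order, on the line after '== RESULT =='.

Progress:
  pre ⊆ S: {ball_in(b5,rmD), free(right), robot_in(rmD)} ⊆ S  — applicable
  S \ del = {ball_in(b4,rmB), robot_in(rmD)}
  ∪ add   = {ball_in(b4,rmB), carry(b5,right), robot_in(rmD)}

== RESULT ==
["ball_in(b4,rmB)", "carry(b5,right)", "robot_in(rmD)"]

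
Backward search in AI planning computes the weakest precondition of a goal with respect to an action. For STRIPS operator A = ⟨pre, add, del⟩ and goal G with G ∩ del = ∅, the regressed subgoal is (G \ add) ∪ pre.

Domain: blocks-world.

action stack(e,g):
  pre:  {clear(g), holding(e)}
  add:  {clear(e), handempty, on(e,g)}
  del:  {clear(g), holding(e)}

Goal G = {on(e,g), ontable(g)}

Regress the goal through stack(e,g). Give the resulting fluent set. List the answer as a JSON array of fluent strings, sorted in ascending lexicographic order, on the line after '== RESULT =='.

Regress:
  G ∩ del = {}  (empty — regression defined)
  G \ add = {on(e,g), ontable(g)} \ {clear(e), handempty, on(e,g)} = {ontable(g)}
  ∪ pre   = {ontable(g)} ∪ {clear(g), holding(e)}
          = {clear(g), holding(e), ontable(g)}

== RESULT ==
["clear(g)", "holding(e)", "ontable(g)"]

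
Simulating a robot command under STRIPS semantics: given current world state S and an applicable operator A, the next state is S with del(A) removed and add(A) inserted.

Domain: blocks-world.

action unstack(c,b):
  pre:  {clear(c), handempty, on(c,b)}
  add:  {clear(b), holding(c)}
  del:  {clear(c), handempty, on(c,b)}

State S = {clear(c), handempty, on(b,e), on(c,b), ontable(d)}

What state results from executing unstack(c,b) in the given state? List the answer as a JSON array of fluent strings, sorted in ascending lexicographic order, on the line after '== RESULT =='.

Progress:
  pre ⊆ S: {clear(c), handempty, on(c,b)} ⊆ S  — applicable
  S \ del = {on(b,e), ontable(d)}
  ∪ add   = {clear(b), holding(c), on(b,e), ontable(d)}

== RESULT ==
["clear(b)", "holding(c)", "on(b,e)", "ontable(d)"]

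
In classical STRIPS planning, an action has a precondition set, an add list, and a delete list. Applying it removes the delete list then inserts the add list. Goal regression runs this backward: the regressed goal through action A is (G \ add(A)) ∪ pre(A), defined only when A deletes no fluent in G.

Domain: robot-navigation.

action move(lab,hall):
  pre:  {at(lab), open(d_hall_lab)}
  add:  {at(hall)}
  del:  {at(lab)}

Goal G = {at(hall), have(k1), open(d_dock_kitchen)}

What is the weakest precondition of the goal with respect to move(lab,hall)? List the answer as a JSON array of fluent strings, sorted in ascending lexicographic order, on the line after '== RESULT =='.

Compute (G \ add) ∪ pre:
  G ∩ del = {}  (empty — regression defined)
  G \ add = {at(hall), have(k1), open(d_dock_kitchen)} \ {at(hall)} = {have(k1), open(d_dock_kitchen)}
  ∪ pre   = {have(k1), open(d_dock_kitchen)} ∪ {at(lab), open(d_hall_lab)}
          = {at(lab), have(k1), open(d_dock_kitchen), open(d_hall_lab)}

== RESULT ==
["at(lab)", "have(k1)", "open(d_dock_kitchen)", "open(d_hall_lab)"]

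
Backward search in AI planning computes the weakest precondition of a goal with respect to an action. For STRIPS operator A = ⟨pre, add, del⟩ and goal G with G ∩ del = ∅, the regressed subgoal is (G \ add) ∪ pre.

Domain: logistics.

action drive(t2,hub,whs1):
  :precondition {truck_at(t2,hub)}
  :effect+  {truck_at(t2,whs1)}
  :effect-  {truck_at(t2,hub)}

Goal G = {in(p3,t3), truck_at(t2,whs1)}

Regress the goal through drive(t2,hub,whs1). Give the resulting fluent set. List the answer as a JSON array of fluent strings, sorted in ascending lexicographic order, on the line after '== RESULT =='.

Regress:
  G ∩ del = {}  (empty — regression defined)
  G \ add = {in(p3,t3), truck_at(t2,whs1)} \ {truck_at(t2,whs1)} = {in(p3,t3)}
  ∪ pre   = {in(p3,t3)} ∪ {truck_at(t2,hub)}
          = {in(p3,t3), truck_at(t2,hub)}

== RESULT ==
["in(p3,t3)", "truck_at(t2,hub)"]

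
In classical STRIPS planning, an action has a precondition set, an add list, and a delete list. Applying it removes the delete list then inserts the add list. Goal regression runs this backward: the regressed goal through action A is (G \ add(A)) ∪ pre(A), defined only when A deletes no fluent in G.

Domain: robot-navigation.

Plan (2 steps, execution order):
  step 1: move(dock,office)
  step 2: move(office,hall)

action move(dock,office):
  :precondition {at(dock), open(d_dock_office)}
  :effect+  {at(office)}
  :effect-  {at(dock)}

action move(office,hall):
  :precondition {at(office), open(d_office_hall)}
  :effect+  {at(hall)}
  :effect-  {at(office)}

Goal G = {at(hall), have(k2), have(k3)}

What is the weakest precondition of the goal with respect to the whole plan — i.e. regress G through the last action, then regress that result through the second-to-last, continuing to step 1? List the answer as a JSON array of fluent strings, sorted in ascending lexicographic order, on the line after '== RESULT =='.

Regress step by step:
  through step 2 (move(office,hall)): drop {at(hall)}, keep {have(k2), have(k3)}, require {at(office), open(d_office_hall)}
    → {at(office), have(k2), have(k3), open(d_office_hall)}
  through step 1 (move(dock,office)): drop {at(office)}, keep {have(k2), have(k3), open(d_office_hall)}, require {at(dock), open(d_dock_office)}
    → {at(dock), have(k2), have(k3), open(d_dock_office), open(d_office_hall)}

== RESULT ==
["at(dock)", "have(k2)", "have(k3)", "open(d_dock_office)", "open(d_office_hall)"]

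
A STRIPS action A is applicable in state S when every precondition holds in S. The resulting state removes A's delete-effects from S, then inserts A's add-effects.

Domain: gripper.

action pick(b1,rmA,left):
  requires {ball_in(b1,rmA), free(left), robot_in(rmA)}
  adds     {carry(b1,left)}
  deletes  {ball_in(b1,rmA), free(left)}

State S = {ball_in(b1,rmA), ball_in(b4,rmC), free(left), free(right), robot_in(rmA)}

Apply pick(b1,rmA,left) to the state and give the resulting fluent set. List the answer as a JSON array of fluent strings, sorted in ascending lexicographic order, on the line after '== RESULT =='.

Compute (S \ del) ∪ add:
  pre ⊆ S: {ball_in(b1,rmA), free(left), robot_in(rmA)} ⊆ S  — applicable
  S \ del = {ball_in(b4,rmC), free(right), robot_in(rmA)}
  ∪ add   = {ball_in(b4,rmC), carry(b1,left), free(right), robot_in(rmA)}

== RESULT ==
["ball_in(b4,rmC)", "carry(b1,left)", "free(right)", "robot_in(rmA)"]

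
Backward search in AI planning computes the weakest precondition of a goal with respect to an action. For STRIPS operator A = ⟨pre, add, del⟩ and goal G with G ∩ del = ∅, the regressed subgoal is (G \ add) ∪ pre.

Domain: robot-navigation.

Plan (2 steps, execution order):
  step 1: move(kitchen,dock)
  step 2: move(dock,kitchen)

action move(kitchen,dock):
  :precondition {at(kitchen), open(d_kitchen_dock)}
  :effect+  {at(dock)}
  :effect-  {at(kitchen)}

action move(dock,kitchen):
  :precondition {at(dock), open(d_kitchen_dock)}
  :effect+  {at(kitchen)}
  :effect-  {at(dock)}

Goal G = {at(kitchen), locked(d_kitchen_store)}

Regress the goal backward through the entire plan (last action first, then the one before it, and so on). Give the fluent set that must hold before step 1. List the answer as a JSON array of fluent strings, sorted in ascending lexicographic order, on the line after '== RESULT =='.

Regress step by step:
  through step 2 (move(dock,kitchen)): drop {at(kitchen)}, keep {locked(d_kitchen_store)}, require {at(dock), open(d_kitchen_dock)}
    → {at(dock), locked(d_kitchen_store), open(d_kitchen_dock)}
  through step 1 (move(kitchen,dock)): drop {at(dock)}, keep {locked(d_kitchen_store), open(d_kitchen_dock)}, require {at(kitchen), open(d_kitchen_dock)}
    → {at(kitchen), locked(d_kitchen_store), open(d_kitchen_dock)}

== RESULT ==
["at(kitchen)", "locked(d_kitchen_store)", "open(d_kitchen_dock)"]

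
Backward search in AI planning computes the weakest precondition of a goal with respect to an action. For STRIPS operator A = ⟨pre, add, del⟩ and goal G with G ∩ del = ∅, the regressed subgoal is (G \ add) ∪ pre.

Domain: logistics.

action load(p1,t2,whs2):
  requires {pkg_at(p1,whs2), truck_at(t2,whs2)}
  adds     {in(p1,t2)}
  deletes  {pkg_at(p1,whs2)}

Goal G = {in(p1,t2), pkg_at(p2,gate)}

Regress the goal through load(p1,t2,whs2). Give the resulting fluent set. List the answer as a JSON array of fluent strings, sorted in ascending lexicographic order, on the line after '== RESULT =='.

Regress:
  G ∩ del = {}  (empty — regression defined)
  G \ add = {in(p1,t2), pkg_at(p2,gate)} \ {in(p1,t2)} = {pkg_at(p2,gate)}
  ∪ pre   = {pkg_at(p2,gate)} ∪ {pkg_at(p1,whs2), truck_at(t2,whs2)}
          = {pkg_at(p1,whs2), pkg_at(p2,gate), truck_at(t2,whs2)}

== RESULT ==
["pkg_at(p1,whs2)", "pkg_at(p2,gate)", "truck_at(t2,whs2)"]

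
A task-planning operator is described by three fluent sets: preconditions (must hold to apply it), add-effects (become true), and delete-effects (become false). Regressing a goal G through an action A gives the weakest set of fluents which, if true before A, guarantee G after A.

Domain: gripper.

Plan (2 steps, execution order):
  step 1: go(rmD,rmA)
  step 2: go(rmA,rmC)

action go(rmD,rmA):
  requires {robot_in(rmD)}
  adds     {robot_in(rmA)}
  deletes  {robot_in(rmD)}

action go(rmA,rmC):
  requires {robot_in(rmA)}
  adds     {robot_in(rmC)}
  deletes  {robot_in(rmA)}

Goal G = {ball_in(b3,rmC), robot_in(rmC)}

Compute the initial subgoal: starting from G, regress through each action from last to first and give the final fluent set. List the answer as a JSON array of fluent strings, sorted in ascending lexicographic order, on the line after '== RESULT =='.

Work backward from the goal:
  through step 2 (go(rmA,rmC)): drop {robot_in(rmC)}, keep {ball_in(b3,rmC)}, require {robot_in(rmA)}
    → {ball_in(b3,rmC), robot_in(rmA)}
  through step 1 (go(rmD,rmA)): drop {robot_in(rmA)}, keep {ball_in(b3,rmC)}, require {robot_in(rmD)}
    → {ball_in(b3,rmC), robot_in(rmD)}

== RESULT ==
["ball_in(b3,rmC)", "robot_in(rmD)"]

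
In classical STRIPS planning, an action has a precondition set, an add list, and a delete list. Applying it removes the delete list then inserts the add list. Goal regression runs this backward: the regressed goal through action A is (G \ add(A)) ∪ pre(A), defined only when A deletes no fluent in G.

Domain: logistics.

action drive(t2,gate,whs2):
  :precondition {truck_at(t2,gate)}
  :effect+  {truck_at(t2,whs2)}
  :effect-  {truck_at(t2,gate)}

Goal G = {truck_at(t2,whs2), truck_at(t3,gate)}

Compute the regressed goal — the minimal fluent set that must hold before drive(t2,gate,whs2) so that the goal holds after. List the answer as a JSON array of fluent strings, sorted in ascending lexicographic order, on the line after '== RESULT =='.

Regress:
  G ∩ del = {}  (empty — regression defined)
  G \ add = {truck_at(t2,whs2), truck_at(t3,gate)} \ {truck_at(t2,whs2)} = {truck_at(t3,gate)}
  ∪ pre   = {truck_at(t3,gate)} ∪ {truck_at(t2,gate)}
          = {truck_at(t2,gate), truck_at(t3,gate)}

== RESULT ==
["truck_at(t2,gate)", "truck_at(t3,gate)"]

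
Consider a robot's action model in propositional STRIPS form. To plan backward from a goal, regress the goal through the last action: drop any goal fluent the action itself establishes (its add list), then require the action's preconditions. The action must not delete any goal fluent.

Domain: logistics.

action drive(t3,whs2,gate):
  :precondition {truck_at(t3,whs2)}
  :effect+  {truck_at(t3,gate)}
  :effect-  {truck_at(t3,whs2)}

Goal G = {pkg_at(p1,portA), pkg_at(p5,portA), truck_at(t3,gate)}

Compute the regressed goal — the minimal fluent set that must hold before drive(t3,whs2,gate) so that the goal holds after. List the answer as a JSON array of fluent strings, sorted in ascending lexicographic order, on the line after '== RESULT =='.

Regress:
  G ∩ del = {}  (empty — regression defined)
  G \ add = {pkg_at(p1,portA), pkg_at(p5,portA), truck_at(t3,gate)} \ {truck_at(t3,gate)} = {pkg_at(p1,portA), pkg_at(p5,portA)}
  ∪ pre   = {pkg_at(p1,portA), pkg_at(p5,portA)} ∪ {truck_at(t3,whs2)}
          = {pkg_at(p1,portA), pkg_at(p5,portA), truck_at(t3,whs2)}

== RESULT ==
["pkg_at(p1,portA)", "pkg_at(p5,portA)", "truck_at(t3,whs2)"]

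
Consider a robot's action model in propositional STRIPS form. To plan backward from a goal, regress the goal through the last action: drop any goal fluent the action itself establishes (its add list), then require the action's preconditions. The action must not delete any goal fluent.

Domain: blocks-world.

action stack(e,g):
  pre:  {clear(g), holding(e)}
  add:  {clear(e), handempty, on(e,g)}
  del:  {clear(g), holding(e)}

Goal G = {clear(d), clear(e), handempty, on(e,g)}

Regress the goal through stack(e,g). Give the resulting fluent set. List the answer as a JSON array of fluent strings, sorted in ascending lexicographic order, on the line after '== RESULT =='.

Compute (G \ add) ∪ pre:
  G ∩ del = {}  (empty — regression defined)
  G \ add = {clear(d), clear(e), handempty, on(e,g)} \ {clear(e), handempty, on(e,g)} = {clear(d)}
  ∪ pre   = {clear(d)} ∪ {clear(g), holding(e)}
          = {clear(d), clear(g), holding(e)}

== RESULT ==
["clear(d)", "clear(g)", "holding(e)"]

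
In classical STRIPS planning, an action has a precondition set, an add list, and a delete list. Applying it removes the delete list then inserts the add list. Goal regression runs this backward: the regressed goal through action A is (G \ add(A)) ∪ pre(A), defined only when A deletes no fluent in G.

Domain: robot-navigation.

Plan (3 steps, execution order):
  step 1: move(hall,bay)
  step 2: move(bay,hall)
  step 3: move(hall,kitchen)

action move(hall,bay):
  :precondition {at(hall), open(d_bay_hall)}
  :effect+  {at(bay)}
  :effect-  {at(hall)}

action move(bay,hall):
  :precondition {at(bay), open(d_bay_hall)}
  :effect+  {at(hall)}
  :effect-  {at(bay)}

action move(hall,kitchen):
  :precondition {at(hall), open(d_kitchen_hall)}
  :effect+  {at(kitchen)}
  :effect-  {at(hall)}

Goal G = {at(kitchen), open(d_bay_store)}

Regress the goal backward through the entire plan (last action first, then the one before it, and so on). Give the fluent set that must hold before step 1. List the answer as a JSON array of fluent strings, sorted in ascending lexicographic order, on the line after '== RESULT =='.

Regress step by step:
  through step 3 (move(hall,kitchen)): drop {at(kitchen)}, keep {open(d_bay_store)}, require {at(hall), open(d_kitchen_hall)}
    → {at(hall), open(d_bay_store), open(d_kitchen_hall)}
  through step 2 (move(bay,hall)): drop {at(hall)}, keep {open(d_bay_store), open(d_kitchen_hall)}, require {at(bay), open(d_bay_hall)}
    → {at(bay), open(d_bay_hall), open(d_bay_store), open(d_kitchen_hall)}
  through step 1 (move(hall,bay)): drop {at(bay)}, keep {open(d_bay_hall), open(d_bay_store), open(d_kitchen_hall)}, require {at(hall), open(d_bay_hall)}
    → {at(hall), open(d_bay_hall), open(d_bay_store), open(d_kitchen_hall)}

== RESULT ==
["at(hall)", "open(d_bay_hall)", "open(d_bay_store)", "open(d_kitchen_hall)"]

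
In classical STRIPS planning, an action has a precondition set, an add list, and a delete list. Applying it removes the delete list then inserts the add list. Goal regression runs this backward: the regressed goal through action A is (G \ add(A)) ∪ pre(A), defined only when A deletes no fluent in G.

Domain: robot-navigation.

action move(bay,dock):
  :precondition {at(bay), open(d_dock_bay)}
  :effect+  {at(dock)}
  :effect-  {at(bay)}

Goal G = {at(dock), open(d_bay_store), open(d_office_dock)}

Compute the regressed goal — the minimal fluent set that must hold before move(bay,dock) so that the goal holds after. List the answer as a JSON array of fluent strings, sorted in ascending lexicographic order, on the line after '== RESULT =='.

Regress:
  G ∩ del = {}  (empty — regression defined)
  G \ add = {at(dock), open(d_bay_store), open(d_office_dock)} \ {at(dock)} = {open(d_bay_store), open(d_office_dock)}
  ∪ pre   = {open(d_bay_store), open(d_office_dock)} ∪ {at(bay), open(d_dock_bay)}
          = {at(bay), open(d_bay_store), open(d_dock_bay), open(d_office_dock)}

== RESULT ==
["at(bay)", "open(d_bay_store)", "open(d_dock_bay)", "open(d_office_dock)"]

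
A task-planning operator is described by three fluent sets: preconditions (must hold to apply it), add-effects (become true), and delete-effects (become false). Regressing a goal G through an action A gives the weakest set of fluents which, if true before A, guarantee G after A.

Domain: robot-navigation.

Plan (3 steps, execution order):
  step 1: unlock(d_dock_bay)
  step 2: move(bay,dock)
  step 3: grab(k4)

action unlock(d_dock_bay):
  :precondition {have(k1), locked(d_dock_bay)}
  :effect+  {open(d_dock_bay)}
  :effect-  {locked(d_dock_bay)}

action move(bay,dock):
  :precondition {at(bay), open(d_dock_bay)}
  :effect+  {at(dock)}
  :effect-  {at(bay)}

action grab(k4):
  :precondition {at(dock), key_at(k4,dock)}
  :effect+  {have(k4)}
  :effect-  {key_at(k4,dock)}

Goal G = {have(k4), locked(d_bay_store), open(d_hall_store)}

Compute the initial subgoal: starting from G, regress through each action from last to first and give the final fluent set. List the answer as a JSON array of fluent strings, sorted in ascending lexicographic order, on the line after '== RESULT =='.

Regress step by step:
  through step 3 (grab(k4)): drop {have(k4)}, keep {locked(d_bay_store), open(d_hall_store)}, require {at(dock), key_at(k4,dock)}
    → {at(dock), key_at(k4,dock), locked(d_bay_store), open(d_hall_store)}
  through step 2 (move(bay,dock)): drop {at(dock)}, keep {key_at(k4,dock), locked(d_bay_store), open(d_hall_store)}, require {at(bay), open(d_dock_bay)}
    → {at(bay), key_at(k4,dock), locked(d_bay_store), open(d_dock_bay), open(d_hall_store)}
  through step 1 (unlock(d_dock_bay)): drop {open(d_dock_bay)}, keep {at(bay), key_at(k4,dock), locked(d_bay_store), open(d_hall_store)}, require {have(k1), locked(d_dock_bay)}
    → {at(bay), have(k1), key_at(k4,dock), locked(d_bay_store), locked(d_dock_bay), open(d_hall_store)}

== RESULT ==
["at(bay)", "have(k1)", "key_at(k4,dock)", "locked(d_bay_store)", "locked(d_dock_bay)", "open(d_hall_store)"]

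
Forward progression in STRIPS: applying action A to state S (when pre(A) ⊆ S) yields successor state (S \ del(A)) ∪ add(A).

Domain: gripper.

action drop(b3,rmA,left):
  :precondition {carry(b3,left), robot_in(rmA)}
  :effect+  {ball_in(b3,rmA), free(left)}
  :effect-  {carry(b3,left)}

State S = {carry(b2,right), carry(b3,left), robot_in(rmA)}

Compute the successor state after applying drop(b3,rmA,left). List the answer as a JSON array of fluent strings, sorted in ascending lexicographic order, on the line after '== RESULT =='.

Compute (S \ del) ∪ add:
  pre ⊆ S: {carry(b3,left), robot_in(rmA)} ⊆ S  — applicable
  S \ del = {carry(b2,right), robot_in(rmA)}
  ∪ add   = {ball_in(b3,rmA), carry(b2,right), free(left), robot_in(rmA)}

== RESULT ==
["ball_in(b3,rmA)", "carry(b2,right)", "free(left)", "robot_in(rmA)"]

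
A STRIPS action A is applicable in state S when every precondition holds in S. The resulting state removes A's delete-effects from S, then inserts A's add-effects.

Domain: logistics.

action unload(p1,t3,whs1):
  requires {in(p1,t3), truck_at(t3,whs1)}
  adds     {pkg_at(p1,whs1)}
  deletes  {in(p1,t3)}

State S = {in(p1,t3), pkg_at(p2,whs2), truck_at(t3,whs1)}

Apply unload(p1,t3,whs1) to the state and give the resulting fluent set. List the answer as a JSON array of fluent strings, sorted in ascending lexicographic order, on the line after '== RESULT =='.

Compute (S \ del) ∪ add:
  pre ⊆ S: {in(p1,t3), truck_at(t3,whs1)} ⊆ S  — applicable
  S \ del = {pkg_at(p2,whs2), truck_at(t3,whs1)}
  ∪ add   = {pkg_at(p1,whs1), pkg_at(p2,whs2), truck_at(t3,whs1)}

== RESULT ==
["pkg_at(p1,whs1)", "pkg_at(p2,whs2)", "truck_at(t3,whs1)"]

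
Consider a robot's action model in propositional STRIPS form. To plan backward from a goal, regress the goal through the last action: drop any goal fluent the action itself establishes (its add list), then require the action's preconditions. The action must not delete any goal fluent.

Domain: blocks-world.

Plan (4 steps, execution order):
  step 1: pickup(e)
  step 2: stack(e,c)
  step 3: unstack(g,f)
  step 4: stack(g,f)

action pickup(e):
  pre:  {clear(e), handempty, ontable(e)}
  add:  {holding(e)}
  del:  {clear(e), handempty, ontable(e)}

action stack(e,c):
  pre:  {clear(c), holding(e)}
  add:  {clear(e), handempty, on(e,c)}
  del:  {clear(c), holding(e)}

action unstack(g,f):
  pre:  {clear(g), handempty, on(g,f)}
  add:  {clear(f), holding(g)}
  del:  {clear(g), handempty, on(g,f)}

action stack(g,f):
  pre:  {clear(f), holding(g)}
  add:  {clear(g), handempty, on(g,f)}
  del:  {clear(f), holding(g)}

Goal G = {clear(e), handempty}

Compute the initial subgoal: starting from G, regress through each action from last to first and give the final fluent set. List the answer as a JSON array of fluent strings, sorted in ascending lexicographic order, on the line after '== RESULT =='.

Regress step by step:
  through step 4 (stack(g,f)): drop {handempty}, keep {clear(e)}, require {clear(f), holding(g)}
    → {clear(e), clear(f), holding(g)}
  through step 3 (unstack(g,f)): drop {clear(f), holding(g)}, keep {clear(e)}, require {clear(g), handempty, on(g,f)}
    → {clear(e), clear(g), handempty, on(g,f)}
  through step 2 (stack(e,c)): drop {clear(e), handempty}, keep {clear(g), on(g,f)}, require {clear(c), holding(e)}
    → {clear(c), clear(g), holding(e), on(g,f)}
  through step 1 (pickup(e)): drop {holding(e)}, keep {clear(c), clear(g), on(g,f)}, require {clear(e), handempty, ontable(e)}
    → {clear(c), clear(e), clear(g), handempty, on(g,f), ontable(e)}

== RESULT ==
["clear(c)", "clear(e)", "clear(g)", "handempty", "on(g,f)", "ontable(e)"]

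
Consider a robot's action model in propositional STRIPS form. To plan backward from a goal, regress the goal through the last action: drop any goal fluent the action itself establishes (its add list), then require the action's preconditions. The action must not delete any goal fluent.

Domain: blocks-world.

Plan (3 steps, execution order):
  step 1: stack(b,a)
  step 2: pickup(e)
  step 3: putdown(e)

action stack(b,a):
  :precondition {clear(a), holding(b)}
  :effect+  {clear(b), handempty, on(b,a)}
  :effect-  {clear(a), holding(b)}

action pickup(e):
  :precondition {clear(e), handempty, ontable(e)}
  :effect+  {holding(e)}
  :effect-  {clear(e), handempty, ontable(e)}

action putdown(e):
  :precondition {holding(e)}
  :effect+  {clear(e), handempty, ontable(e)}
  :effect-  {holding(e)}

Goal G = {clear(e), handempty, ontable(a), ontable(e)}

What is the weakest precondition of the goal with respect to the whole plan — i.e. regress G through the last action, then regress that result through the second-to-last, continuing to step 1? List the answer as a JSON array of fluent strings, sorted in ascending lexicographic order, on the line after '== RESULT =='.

Work backward from the goal:
  through step 3 (putdown(e)): drop {clear(e), handempty, ontable(e)}, keep {ontable(a)}, require {holding(e)}
    → {holding(e), ontable(a)}
  through step 2 (pickup(e)): drop {holding(e)}, keep {ontable(a)}, require {clear(e), handempty, ontable(e)}
    → {clear(e), handempty, ontable(a), ontable(e)}
  through step 1 (stack(b,a)): drop {handempty}, keep {clear(e), ontable(a), ontable(e)}, require {clear(a), holding(b)}
    → {clear(a), clear(e), holding(b), ontable(a), ontable(e)}

== RESULT ==
["clear(a)", "clear(e)", "holding(b)", "ontable(a)", "ontable(e)"]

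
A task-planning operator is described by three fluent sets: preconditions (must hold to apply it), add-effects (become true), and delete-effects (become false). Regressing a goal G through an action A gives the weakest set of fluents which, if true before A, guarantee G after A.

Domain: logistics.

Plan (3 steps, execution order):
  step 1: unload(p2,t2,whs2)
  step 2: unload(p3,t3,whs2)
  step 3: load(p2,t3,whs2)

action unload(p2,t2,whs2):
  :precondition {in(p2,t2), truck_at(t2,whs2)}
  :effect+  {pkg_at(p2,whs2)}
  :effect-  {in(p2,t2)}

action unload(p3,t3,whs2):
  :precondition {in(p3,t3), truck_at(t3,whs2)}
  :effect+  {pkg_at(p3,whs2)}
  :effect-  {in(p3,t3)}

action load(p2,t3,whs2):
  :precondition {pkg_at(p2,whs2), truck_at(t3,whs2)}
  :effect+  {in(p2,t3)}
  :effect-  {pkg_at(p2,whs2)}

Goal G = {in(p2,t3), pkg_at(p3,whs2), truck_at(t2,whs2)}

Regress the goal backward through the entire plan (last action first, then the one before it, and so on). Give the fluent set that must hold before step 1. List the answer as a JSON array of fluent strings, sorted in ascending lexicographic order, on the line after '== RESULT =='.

Work backward from the goal:
  through step 3 (load(p2,t3,whs2)): drop {in(p2,t3)}, keep {pkg_at(p3,whs2), truck_at(t2,whs2)}, require {pkg_at(p2,whs2), truck_at(t3,whs2)}
    → {pkg_at(p2,whs2), pkg_at(p3,whs2), truck_at(t2,whs2), truck_at(t3,whs2)}
  through step 2 (unload(p3,t3,whs2)): drop {pkg_at(p3,whs2)}, keep {pkg_at(p2,whs2), truck_at(t2,whs2), truck_at(t3,whs2)}, require {in(p3,t3), truck_at(t3,whs2)}
    → {in(p3,t3), pkg_at(p2,whs2), truck_at(t2,whs2), truck_at(t3,whs2)}
  through step 1 (unload(p2,t2,whs2)): drop {pkg_at(p2,whs2)}, keep {in(p3,t3), truck_at(t2,whs2), truck_at(t3,whs2)}, require {in(p2,t2), truck_at(t2,whs2)}
    → {in(p2,t2), in(p3,t3), truck_at(t2,whs2), truck_at(t3,whs2)}

== RESULT ==
["in(p2,t2)", "in(p3,t3)", "truck_at(t2,whs2)", "truck_at(t3,whs2)"]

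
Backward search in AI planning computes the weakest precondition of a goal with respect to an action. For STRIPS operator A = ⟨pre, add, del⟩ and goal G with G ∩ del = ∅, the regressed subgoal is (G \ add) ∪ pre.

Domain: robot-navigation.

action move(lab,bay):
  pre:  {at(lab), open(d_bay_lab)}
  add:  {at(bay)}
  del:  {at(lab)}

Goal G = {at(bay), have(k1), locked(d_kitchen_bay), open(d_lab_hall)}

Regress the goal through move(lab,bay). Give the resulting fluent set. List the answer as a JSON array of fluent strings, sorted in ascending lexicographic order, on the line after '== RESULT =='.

Regress:
  G ∩ del = {}  (empty — regression defined)
  G \ add = {at(bay), have(k1), locked(d_kitchen_bay), open(d_lab_hall)} \ {at(bay)} = {have(k1), locked(d_kitchen_bay), open(d_lab_hall)}
  ∪ pre   = {have(k1), locked(d_kitchen_bay), open(d_lab_hall)} ∪ {at(lab), open(d_bay_lab)}
          = {at(lab), have(k1), locked(d_kitchen_bay), open(d_bay_lab), open(d_lab_hall)}

== RESULT ==
["at(lab)", "have(k1)", "locked(d_kitchen_bay)", "open(d_bay_lab)", "open(d_lab_hall)"]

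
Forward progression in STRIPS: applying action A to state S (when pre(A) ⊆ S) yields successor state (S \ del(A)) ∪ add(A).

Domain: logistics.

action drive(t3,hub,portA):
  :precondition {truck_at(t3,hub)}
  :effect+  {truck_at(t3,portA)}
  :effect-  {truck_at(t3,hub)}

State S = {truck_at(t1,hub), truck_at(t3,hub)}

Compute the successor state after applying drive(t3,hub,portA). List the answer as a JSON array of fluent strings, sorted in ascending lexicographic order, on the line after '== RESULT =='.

Progress:
  pre ⊆ S: {truck_at(t3,hub)} ⊆ S  — applicable
  S \ del = {truck_at(t1,hub)}
  ∪ add   = {truck_at(t1,hub), truck_at(t3,portA)}

== RESULT ==
["truck_at(t1,hub)", "truck_at(t3,portA)"]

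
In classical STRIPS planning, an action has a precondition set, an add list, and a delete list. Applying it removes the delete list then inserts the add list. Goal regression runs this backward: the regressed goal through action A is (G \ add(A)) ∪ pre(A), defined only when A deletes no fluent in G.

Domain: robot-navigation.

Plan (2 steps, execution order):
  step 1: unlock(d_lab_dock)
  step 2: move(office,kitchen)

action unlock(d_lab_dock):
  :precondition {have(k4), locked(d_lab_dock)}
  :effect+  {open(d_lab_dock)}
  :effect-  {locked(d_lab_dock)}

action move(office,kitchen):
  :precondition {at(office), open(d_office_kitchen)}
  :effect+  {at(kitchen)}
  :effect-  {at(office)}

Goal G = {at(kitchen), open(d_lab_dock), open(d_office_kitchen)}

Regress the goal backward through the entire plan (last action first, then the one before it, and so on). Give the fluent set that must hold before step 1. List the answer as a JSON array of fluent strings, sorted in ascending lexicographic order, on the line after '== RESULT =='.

Regress step by step:
  through step 2 (move(office,kitchen)): drop {at(kitchen)}, keep {open(d_lab_dock), open(d_office_kitchen)}, require {at(office), open(d_office_kitchen)}
    → {at(office), open(d_lab_dock), open(d_office_kitchen)}
  through step 1 (unlock(d_lab_dock)): drop {open(d_lab_dock)}, keep {at(office), open(d_office_kitchen)}, require {have(k4), locked(d_lab_dock)}
    → {at(office), have(k4), locked(d_lab_dock), open(d_office_kitchen)}

== RESULT ==
["at(office)", "have(k4)", "locked(d_lab_dock)", "open(d_office_kitchen)"]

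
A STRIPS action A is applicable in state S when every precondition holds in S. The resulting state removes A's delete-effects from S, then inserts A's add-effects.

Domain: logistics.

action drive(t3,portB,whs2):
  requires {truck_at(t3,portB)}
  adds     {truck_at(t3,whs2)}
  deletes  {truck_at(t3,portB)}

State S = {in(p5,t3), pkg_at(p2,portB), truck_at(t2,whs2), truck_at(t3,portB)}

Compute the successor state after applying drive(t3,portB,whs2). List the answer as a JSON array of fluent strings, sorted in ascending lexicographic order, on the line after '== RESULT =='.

Compute (S \ del) ∪ add:
  pre ⊆ S: {truck_at(t3,portB)} ⊆ S  — applicable
  S \ del = {in(p5,t3), pkg_at(p2,portB), truck_at(t2,whs2)}
  ∪ add   = {in(p5,t3), pkg_at(p2,portB), truck_at(t2,whs2), truck_at(t3,whs2)}

== RESULT ==
["in(p5,t3)", "pkg_at(p2,portB)", "truck_at(t2,whs2)", "truck_at(t3,whs2)"]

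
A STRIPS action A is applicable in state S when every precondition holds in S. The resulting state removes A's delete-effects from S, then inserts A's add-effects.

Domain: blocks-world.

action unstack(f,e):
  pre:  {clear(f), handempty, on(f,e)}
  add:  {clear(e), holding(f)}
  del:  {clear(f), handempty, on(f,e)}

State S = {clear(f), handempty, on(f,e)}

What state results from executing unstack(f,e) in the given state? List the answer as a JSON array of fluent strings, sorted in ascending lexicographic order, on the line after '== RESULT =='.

Compute (S \ del) ∪ add:
  pre ⊆ S: {clear(f), handempty, on(f,e)} ⊆ S  — applicable
  S \ del = {}
  ∪ add   = {clear(e), holding(f)}

== RESULT ==
["clear(e)", "holding(f)"]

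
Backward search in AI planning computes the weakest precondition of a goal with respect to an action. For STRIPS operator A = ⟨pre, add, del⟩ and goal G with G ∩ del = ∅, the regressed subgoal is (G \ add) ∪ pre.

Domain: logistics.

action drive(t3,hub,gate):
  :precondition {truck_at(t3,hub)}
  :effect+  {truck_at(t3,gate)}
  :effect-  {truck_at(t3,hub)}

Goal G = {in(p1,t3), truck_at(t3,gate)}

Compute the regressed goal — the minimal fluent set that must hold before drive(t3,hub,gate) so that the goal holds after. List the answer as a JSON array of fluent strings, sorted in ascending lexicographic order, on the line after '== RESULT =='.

Regress:
  G ∩ del = {}  (empty — regression defined)
  G \ add = {in(p1,t3), truck_at(t3,gate)} \ {truck_at(t3,gate)} = {in(p1,t3)}
  ∪ pre   = {in(p1,t3)} ∪ {truck_at(t3,hub)}
          = {in(p1,t3), truck_at(t3,hub)}

== RESULT ==
["in(p1,t3)", "truck_at(t3,hub)"]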